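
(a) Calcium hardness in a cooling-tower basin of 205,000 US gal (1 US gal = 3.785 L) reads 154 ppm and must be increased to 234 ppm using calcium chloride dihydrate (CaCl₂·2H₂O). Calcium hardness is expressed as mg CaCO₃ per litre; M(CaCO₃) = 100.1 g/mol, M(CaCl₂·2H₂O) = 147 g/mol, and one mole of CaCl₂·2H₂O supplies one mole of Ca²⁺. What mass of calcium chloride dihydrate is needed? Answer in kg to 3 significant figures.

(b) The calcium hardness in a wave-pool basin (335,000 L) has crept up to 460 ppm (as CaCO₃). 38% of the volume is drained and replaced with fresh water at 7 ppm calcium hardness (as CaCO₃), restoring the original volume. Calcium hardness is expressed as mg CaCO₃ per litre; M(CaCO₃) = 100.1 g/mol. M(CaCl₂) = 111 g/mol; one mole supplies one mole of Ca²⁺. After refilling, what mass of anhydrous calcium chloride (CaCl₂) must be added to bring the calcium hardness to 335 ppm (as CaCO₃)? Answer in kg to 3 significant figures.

(a) 91.2 kg; (b) 17.5 kg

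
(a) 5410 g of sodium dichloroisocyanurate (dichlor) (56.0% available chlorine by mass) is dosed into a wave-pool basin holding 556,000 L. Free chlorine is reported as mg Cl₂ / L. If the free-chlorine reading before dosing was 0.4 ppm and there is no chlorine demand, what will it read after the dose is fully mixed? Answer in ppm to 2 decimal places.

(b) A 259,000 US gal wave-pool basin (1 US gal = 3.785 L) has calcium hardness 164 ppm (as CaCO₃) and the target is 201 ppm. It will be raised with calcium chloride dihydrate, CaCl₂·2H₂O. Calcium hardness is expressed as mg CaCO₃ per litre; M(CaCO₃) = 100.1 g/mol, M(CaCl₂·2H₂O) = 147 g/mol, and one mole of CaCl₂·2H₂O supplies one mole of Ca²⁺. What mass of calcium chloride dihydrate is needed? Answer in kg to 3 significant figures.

(a) 5.85 ppm; (b) 53.3 kg

(a) Available chlorine delivered: 5410 g × 0.56 = 3030 g as Cl₂.
(a) Concentration rise: 3030 g / 556,000 L = 5.449 mg/L = 5.45 ppm.
(a) Final FC: 0.4 + 5.45 = 5.85 ppm.

(b) Volume: 259,000 US gal × 3.785 L/gal = 980,315 L.
(b) Hardness to add: (201 − 164) = 37 mg/L as CaCO₃ × 980,315 L = 36,270 g as CaCO₃.
(b) Moles of Ca²⁺ (1 mol Ca²⁺ ≡ 1 mol CaCO₃): 36,270 / 100.1 g/mol = 362.4 mol.
(b) Mass of CaCl₂·2H₂O: 362.4 × 147 = 53,270 g.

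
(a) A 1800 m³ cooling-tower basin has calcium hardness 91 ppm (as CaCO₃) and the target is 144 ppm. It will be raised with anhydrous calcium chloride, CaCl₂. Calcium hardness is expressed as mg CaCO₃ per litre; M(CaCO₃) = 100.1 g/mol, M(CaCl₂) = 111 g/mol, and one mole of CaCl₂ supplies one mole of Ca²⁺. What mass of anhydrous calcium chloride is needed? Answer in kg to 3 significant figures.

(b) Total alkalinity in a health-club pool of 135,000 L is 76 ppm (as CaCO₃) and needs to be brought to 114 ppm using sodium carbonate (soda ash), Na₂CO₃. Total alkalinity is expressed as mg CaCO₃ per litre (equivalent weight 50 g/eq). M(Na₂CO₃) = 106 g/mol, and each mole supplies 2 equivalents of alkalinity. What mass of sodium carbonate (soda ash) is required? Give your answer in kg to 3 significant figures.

(a) 106 kg; (b) 5.44 kg

(a) Volume: 1800 m³ = 1,800,000 L.
(a) Hardness to add: (144 − 91) = 53 mg/L as CaCO₃ × 1,800,000 L = 95,400 g as CaCO₃.
(a) Moles of Ca²⁺ (1 mol Ca²⁺ ≡ 1 mol CaCO₃): 95,400 / 100.1 g/mol = 953 mol.
(a) Mass of CaCl₂: 953 × 111 = 105,800 g.

(b) Alkalinity to add: (114 − 76) = 38 mg/L as CaCO₃ × 135,000 L = 5130 g as CaCO₃.
(b) Equivalents: 5130 g ÷ 50 g/eq = 102.6 eq.
(b) Each mole of Na₂CO₃ supplies 2 eq, so 102.6 / 2 = 51.3 mol.
(b) Mass: 51.3 mol × 106 g/mol = 5438 g.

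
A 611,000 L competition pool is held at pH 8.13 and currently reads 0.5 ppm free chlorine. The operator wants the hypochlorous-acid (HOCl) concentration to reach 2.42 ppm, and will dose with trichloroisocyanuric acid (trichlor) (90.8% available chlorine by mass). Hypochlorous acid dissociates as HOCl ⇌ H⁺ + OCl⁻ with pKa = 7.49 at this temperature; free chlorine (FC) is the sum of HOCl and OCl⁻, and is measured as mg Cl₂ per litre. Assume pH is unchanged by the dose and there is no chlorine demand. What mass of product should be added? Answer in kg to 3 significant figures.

8.40 kg

[OCl⁻]/[HOCl] = 10^(pH − pKa) = 10^(8.13 − 7.49) = 4.365; fraction as HOCl = 1/(1 + 4.365) = 0.1864.
Free chlorine required for 2.42 ppm HOCl: 2.42 / 0.1864 = 12.98 ppm.
FC to add: 12.98 − 0.5 = 12.48 mg/L as Cl₂.
Cl₂ equivalent: 12.48 mg/L × 611,000 L = 7628 g.
Product at 90.8% available Cl: 7628 / 0.908 = 8400 g.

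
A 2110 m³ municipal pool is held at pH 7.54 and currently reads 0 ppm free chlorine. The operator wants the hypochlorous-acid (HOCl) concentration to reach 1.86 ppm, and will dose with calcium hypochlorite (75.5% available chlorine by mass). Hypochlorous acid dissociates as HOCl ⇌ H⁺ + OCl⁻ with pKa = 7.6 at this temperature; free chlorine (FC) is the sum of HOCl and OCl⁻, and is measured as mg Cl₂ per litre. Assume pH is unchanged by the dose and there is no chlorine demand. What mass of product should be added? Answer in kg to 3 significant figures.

9.73 kg

Volume: 2110 m³ = 2,110,000 L.
[OCl⁻]/[HOCl] = 10^(pH − pKa) = 10^(7.54 − 7.6) = 0.871; fraction as HOCl = 1/(1 + 0.871) = 0.5345.
Free chlorine required for 1.86 ppm HOCl: 1.86 / 0.5345 = 3.48 ppm.
FC to add: 3.48 − 0 = 3.48 mg/L as Cl₂.
Cl₂ equivalent: 3.48 mg/L × 2,110,000 L = 7343 g.
Product at 75.5% available Cl: 7343 / 0.755 = 9726 g.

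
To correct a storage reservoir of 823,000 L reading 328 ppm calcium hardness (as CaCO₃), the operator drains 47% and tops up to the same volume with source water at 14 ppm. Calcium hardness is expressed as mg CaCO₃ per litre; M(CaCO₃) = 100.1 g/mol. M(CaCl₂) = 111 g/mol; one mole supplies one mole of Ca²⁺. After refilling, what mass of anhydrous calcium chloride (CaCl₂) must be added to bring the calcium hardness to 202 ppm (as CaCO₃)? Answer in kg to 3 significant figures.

19.7 kg

After draining 47% and refilling: 328 × 0.53 + 14 × 0.47 = 180.42 ppm.
Deficit to target: 202 − 180.42 = 21.58 mg/L.
As CaCO₃: 21.58 mg/L × 823,000 L = 17,760 g; ÷ 100.1 = 177.4 mol Ca²⁺.
Mass: 177.4 × 111 = 19,690 g.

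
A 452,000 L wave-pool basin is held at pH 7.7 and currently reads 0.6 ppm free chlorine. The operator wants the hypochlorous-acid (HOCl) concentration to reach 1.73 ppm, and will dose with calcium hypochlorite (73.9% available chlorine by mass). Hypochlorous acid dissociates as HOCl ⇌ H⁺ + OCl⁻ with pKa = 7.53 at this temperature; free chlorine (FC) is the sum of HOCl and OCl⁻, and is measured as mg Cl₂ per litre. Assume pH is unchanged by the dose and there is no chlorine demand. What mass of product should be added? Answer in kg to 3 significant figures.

2.26 kg

[OCl⁻]/[HOCl] = 10^(pH − pKa) = 10^(7.7 − 7.53) = 1.479; fraction as HOCl = 1/(1 + 1.479) = 0.4034.
Free chlorine required for 1.73 ppm HOCl: 1.73 / 0.4034 = 4.289 ppm.
FC to add: 4.289 − 0.6 = 3.689 mg/L as Cl₂.
Cl₂ equivalent: 3.689 mg/L × 452,000 L = 1667 g.
Product at 73.9% available Cl: 1667 / 0.739 = 2256 g.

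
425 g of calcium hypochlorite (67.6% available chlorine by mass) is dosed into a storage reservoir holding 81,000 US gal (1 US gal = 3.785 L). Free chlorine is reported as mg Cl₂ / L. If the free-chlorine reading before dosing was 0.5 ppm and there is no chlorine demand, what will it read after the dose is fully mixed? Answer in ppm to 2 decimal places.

Volume: 81,000 US gal × 3.785 L/gal = 306,585 L.
Available chlorine delivered: 425 g × 0.676 = 287.3 g as Cl₂.
Concentration rise: 287.3 g / 306,585 L = 0.9371 mg/L = 0.94 ppm.
Final FC: 0.5 + 0.94 = 1.44 ppm.

1.44 ppm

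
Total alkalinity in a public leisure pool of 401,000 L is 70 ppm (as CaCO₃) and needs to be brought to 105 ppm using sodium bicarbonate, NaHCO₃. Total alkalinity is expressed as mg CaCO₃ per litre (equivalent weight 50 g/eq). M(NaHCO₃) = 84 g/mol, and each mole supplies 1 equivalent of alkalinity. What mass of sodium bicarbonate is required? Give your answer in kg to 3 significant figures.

Alkalinity to add: (105 − 70) = 35 mg/L as CaCO₃ × 401,000 L = 14,040 g as CaCO₃.
Equivalents: 14,040 g ÷ 50 g/eq = 280.7 eq.
NaHCO₃ supplies 1 eq per mole → 280.7 mol.
Mass: 280.7 mol × 84 g/mol = 23,580 g.

23.6 kg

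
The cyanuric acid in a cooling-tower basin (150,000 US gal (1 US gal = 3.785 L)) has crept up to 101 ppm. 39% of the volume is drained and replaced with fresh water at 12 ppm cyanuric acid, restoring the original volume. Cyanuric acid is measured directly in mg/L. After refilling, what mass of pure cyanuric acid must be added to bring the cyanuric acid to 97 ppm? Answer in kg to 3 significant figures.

17.4 kg

Volume: 150,000 US gal × 3.785 L/gal = 567,750 L.
After draining 39% and refilling: 101 × 0.61 + 12 × 0.39 = 66.29 ppm.
Deficit to target: 97 − 66.29 = 30.71 mg/L.
Mass: 30.71 mg/L × 567,750 L = 17,440 g cyanuric acid.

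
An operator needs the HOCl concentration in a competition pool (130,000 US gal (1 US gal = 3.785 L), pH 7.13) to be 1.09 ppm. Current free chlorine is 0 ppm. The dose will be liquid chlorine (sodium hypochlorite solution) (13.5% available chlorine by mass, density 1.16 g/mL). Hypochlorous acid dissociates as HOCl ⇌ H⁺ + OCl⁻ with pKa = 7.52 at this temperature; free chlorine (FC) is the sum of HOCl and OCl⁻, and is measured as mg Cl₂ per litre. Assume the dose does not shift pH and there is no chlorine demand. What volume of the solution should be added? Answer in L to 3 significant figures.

Volume: 130,000 US gal × 3.785 L/gal = 492,050 L.
[OCl⁻]/[HOCl] = 10^(pH − pKa) = 10^(7.13 − 7.52) = 0.4074; fraction as HOCl = 1/(1 + 0.4074) = 0.7105.
Free chlorine required for 1.09 ppm HOCl: 1.09 / 0.7105 = 1.534 ppm.
FC to add: 1.534 − 0 = 1.534 mg/L as Cl₂.
Cl₂ equivalent: 1.534 mg/L × 492,050 L = 754.8 g.
Product at 13.5% available Cl: 754.8 / 0.135 = 5591 g.
Volume: 5591 g ÷ 1.16 g/mL = 4820 mL.

4.82 L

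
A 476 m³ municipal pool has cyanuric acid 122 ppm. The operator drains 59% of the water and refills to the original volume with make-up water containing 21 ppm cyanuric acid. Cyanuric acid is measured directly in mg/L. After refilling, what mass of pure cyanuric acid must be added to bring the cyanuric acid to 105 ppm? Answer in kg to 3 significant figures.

20.3 kg

Volume: 476 m³ = 476,000 L.
After draining 59% and refilling: 122 × 0.41 + 21 × 0.59 = 62.41 ppm.
Deficit to target: 105 − 62.41 = 42.59 mg/L.
Mass: 42.59 mg/L × 476,000 L = 20,270 g cyanuric acid.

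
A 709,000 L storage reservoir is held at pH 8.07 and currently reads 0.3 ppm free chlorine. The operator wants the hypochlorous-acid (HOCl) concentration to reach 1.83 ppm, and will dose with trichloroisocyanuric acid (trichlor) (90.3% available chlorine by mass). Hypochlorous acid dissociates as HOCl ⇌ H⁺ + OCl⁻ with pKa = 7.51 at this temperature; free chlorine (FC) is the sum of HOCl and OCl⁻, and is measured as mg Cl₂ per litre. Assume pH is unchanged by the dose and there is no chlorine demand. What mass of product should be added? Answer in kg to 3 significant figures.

[OCl⁻]/[HOCl] = 10^(pH − pKa) = 10^(8.07 − 7.51) = 3.631; fraction as HOCl = 1/(1 + 3.631) = 0.2159.
Free chlorine required for 1.83 ppm HOCl: 1.83 / 0.2159 = 8.474 ppm.
FC to add: 8.474 − 0.3 = 8.174 mg/L as Cl₂.
Cl₂ equivalent: 8.174 mg/L × 709,000 L = 5796 g.
Product at 90.3% available Cl: 5796 / 0.903 = 6418 g.

6.42 kg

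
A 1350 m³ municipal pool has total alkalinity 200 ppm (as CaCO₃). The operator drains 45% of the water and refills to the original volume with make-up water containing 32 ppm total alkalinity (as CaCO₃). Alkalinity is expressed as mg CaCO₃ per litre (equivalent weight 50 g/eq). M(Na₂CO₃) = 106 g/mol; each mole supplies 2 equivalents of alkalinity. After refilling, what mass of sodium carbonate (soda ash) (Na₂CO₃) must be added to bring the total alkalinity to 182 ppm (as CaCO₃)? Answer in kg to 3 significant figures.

Volume: 1350 m³ = 1,350,000 L.
After draining 45% and refilling: 200 × 0.55 + 32 × 0.45 = 124.4 ppm.
Deficit to target: 182 − 124.4 = 57.6 mg/L.
As CaCO₃: 57.6 mg/L × 1,350,000 L = 77,760 g; ÷ 50 g/eq ÷ 2 = 777.6 mol Na₂CO₃.
Mass: 777.6 × 106 = 82,430 g.

82.4 kg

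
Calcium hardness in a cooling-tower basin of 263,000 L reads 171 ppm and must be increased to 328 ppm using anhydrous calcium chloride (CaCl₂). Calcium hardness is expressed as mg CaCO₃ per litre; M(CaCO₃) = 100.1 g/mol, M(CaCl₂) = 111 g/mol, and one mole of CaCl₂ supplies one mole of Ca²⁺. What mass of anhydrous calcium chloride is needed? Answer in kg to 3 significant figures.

Hardness to add: (328 − 171) = 157 mg/L as CaCO₃ × 263,000 L = 41,290 g as CaCO₃.
Moles of Ca²⁺ (1 mol Ca²⁺ ≡ 1 mol CaCO₃): 41,290 / 100.1 g/mol = 412.5 mol.
Mass of CaCl₂: 412.5 × 111 = 45,790 g.

45.8 kg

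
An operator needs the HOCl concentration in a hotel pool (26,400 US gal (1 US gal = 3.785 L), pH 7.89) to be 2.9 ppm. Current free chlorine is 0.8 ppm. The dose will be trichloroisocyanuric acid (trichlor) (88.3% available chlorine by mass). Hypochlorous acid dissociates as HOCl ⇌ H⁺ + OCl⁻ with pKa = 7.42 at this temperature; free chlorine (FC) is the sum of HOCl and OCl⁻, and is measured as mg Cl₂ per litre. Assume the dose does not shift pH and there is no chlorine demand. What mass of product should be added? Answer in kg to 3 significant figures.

1.21 kg

Volume: 26,400 US gal × 3.785 L/gal = 99,924 L.
[OCl⁻]/[HOCl] = 10^(pH − pKa) = 10^(7.89 − 7.42) = 2.951; fraction as HOCl = 1/(1 + 2.951) = 0.2531.
Free chlorine required for 2.9 ppm HOCl: 2.9 / 0.2531 = 11.46 ppm.
FC to add: 11.46 − 0.8 = 10.66 mg/L as Cl₂.
Cl₂ equivalent: 10.66 mg/L × 99,924 L = 1065 g.
Product at 88.3% available Cl: 1065 / 0.883 = 1206 g.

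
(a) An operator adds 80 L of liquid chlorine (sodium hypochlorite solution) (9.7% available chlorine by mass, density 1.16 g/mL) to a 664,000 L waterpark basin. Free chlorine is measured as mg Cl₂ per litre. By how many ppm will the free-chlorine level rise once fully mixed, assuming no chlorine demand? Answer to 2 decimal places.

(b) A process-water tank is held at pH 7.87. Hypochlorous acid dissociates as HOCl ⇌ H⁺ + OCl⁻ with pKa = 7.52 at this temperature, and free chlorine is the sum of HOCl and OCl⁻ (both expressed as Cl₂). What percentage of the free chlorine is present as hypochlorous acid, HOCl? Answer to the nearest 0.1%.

(a) 13.56 ppm; (b) 30.9%

(a) Mass of solution: 80 L × 1000 mL/L × 1.16 g/mL = 92,800 g.
(a) Available chlorine delivered: 92,800 g × 0.097 = 9002 g as Cl₂.
(a) Concentration rise: 9002 g / 664,000 L = 13.56 mg/L = 13.56 ppm.

(b) [OCl⁻]/[HOCl] = 10^(pH − pKa) = 10^(7.87 − 7.52) = 10^0.35 = 2.239.
(b) Fraction as HOCl = 1 / (1 + 2.239) = 0.3088.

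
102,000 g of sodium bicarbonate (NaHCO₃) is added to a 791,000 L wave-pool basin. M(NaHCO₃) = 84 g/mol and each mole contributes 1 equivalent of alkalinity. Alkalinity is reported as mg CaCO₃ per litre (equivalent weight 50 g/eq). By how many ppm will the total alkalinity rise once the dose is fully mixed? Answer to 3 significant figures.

76.8 ppm

Moles of NaHCO₃: 102,000 g ÷ 84 g/mol = 1214 mol → 1214 eq of alkalinity.
As CaCO₃: 1214 eq × 50 g/eq = 60,710 g.
Rise: 60,710 g / 791,000 L × 1000 = 76.76 mg/L.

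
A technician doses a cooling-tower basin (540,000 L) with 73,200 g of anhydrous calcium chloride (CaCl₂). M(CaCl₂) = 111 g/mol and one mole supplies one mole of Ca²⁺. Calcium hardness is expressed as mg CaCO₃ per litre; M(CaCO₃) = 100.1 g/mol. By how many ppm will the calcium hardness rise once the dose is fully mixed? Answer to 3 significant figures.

Moles of Ca²⁺: 73,200 g ÷ 111 g/mol = 659.5 mol.
As CaCO₃: 659.5 mol × 100.1 g/mol = 66,010 g.
Rise: 66,010 g / 540,000 L × 1000 = 122.2 mg/L.

122 ppm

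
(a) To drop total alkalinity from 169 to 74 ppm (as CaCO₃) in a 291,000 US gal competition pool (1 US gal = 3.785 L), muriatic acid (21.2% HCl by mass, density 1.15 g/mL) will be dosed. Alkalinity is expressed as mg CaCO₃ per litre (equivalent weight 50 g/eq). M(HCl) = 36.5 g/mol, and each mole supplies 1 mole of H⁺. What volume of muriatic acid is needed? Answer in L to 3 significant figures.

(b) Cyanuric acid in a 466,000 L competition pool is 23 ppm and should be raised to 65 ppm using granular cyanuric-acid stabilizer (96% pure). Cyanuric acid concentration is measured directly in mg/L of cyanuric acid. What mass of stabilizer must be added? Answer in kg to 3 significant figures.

(a) Volume: 291,000 US gal × 3.785 L/gal = 1,101,435 L.
(a) Alkalinity to neutralize: (169 − 74) = 95 mg/L as CaCO₃ × 1,101,435 L = 104,600 g as CaCO₃.
(a) Equivalents of H⁺ required: 104,600 ÷ 50 g/eq = 2093 eq = 2093 mol HCl.
(a) Mass of HCl: 2093 × 36.5 = 76,380 g.
(a) Mass of 21.2% solution: 76,380 / 0.212 = 360,300 g.
(a) Volume: 360,300 g ÷ 1.15 g/mL = 313,300 mL.

(b) CYA to add: (65 − 23) = 42 mg/L × 466,000 L = 19,570 g cyanuric acid.
(b) At 96% purity: 19,570 / 0.96 = 20,390 g product.

(a) 313 L; (b) 20.4 kg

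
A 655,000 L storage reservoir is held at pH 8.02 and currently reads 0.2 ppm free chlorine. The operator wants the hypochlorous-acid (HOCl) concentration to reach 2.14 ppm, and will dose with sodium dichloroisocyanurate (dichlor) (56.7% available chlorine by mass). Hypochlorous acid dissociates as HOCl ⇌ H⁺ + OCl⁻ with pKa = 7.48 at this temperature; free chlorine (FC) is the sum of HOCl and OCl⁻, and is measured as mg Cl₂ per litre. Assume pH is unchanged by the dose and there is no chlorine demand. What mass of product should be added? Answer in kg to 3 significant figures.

10.8 kg

[OCl⁻]/[HOCl] = 10^(pH − pKa) = 10^(8.02 − 7.48) = 3.467; fraction as HOCl = 1/(1 + 3.467) = 0.2238.
Free chlorine required for 2.14 ppm HOCl: 2.14 / 0.2238 = 9.56 ppm.
FC to add: 9.56 − 0.2 = 9.36 mg/L as Cl₂.
Cl₂ equivalent: 9.36 mg/L × 655,000 L = 6131 g.
Product at 56.7% available Cl: 6131 / 0.567 = 10,810 g.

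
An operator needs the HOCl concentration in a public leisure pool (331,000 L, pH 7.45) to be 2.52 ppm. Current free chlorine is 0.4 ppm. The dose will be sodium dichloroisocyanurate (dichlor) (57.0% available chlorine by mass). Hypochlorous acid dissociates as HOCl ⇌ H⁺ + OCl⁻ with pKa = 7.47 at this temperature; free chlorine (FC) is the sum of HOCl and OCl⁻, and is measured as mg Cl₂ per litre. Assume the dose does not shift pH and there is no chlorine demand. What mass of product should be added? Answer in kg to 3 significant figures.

2.63 kg

[OCl⁻]/[HOCl] = 10^(pH − pKa) = 10^(7.45 − 7.47) = 0.955; fraction as HOCl = 1/(1 + 0.955) = 0.5115.
Free chlorine required for 2.52 ppm HOCl: 2.52 / 0.5115 = 4.927 ppm.
FC to add: 4.927 − 0.4 = 4.527 mg/L as Cl₂.
Cl₂ equivalent: 4.527 mg/L × 331,000 L = 1498 g.
Product at 57.0% available Cl: 1498 / 0.57 = 2629 g.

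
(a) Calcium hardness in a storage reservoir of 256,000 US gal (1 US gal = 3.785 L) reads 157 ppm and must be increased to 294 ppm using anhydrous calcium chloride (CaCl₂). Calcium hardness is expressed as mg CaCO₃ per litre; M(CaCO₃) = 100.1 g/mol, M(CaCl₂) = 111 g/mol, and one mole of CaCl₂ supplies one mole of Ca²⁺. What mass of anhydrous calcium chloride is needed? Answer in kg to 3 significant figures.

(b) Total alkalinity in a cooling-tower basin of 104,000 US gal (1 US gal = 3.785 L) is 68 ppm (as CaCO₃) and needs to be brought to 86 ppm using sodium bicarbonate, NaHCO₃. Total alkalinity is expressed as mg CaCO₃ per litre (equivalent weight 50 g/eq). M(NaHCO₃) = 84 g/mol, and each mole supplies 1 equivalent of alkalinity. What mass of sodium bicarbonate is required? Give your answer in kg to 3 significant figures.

(a) 147 kg; (b) 11.9 kg

(a) Volume: 256,000 US gal × 3.785 L/gal = 968,960 L.
(a) Hardness to add: (294 − 157) = 137 mg/L as CaCO₃ × 968,960 L = 132,700 g as CaCO₃.
(a) Moles of Ca²⁺ (1 mol Ca²⁺ ≡ 1 mol CaCO₃): 132,700 / 100.1 g/mol = 1326 mol.
(a) Mass of CaCl₂: 1326 × 111 = 147,200 g.

(b) Volume: 104,000 US gal × 3.785 L/gal = 393,640 L.
(b) Alkalinity to add: (86 − 68) = 18 mg/L as CaCO₃ × 393,640 L = 7086 g as CaCO₃.
(b) Equivalents: 7086 g ÷ 50 g/eq = 141.7 eq.
(b) NaHCO₃ supplies 1 eq per mole → 141.7 mol.
(b) Mass: 141.7 mol × 84 g/mol = 11,900 g.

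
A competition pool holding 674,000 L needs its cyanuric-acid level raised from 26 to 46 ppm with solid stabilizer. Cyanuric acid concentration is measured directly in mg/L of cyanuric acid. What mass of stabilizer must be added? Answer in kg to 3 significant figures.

13.5 kg

CYA to add: (46 − 26) = 20 mg/L × 674,000 L = 13,480 g cyanuric acid.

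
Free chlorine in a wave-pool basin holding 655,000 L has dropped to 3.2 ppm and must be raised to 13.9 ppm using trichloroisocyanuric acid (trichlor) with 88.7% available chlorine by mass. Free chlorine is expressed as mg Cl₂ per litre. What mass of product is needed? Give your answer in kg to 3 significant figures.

Chlorine deficit: 13.9 − 3.2 = 10.7 ppm = 10.7 mg/L as Cl₂.
Cl₂ equivalent needed: 10.7 mg/L × 655,000 L = 7,008,000 mg = 7008 g.
Product at 88.7% available chlorine: 7008 / 0.887 = 7901 g.

7.90 kg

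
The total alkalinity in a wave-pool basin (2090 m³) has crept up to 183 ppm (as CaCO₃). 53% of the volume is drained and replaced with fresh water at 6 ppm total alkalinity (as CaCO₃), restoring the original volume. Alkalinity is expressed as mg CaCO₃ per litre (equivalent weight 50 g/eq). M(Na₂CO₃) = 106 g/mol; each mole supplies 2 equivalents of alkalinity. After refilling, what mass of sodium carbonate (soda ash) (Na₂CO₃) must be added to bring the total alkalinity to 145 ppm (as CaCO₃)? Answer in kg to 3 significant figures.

Volume: 2090 m³ = 2,090,000 L.
After draining 53% and refilling: 183 × 0.47 + 6 × 0.53 = 89.19 ppm.
Deficit to target: 145 − 89.19 = 55.81 mg/L.
As CaCO₃: 55.81 mg/L × 2,090,000 L = 116,600 g; ÷ 50 g/eq ÷ 2 = 1166 mol Na₂CO₃.
Mass: 1166 × 106 = 123,600 g.

124 kg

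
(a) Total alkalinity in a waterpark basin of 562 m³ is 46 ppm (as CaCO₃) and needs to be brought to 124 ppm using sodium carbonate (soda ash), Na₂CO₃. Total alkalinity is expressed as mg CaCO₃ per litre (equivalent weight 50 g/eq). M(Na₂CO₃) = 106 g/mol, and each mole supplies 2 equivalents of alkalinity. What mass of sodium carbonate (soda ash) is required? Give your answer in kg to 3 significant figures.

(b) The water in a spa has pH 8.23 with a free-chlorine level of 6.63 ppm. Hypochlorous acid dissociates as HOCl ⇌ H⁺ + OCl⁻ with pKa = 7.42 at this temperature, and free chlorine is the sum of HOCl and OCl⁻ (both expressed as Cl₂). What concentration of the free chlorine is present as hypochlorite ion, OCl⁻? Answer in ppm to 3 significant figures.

(a) Volume: 562 m³ = 562,000 L.
(a) Alkalinity to add: (124 − 46) = 78 mg/L as CaCO₃ × 562,000 L = 43,840 g as CaCO₃.
(a) Equivalents: 43,840 g ÷ 50 g/eq = 876.7 eq.
(a) Each mole of Na₂CO₃ supplies 2 eq, so 876.7 / 2 = 438.4 mol.
(a) Mass: 438.4 mol × 106 g/mol = 46,470 g.

(b) [OCl⁻]/[HOCl] = 10^(pH − pKa) = 10^(8.23 − 7.42) = 10^0.81 = 6.457.
(b) Fraction as HOCl = 1 / (1 + 6.457) = 0.1341.
(b) OCl⁻ = (1 − 0.1341) × 6.63 ppm = 5.741 ppm.

(a) 46.5 kg; (b) 5.74 ppm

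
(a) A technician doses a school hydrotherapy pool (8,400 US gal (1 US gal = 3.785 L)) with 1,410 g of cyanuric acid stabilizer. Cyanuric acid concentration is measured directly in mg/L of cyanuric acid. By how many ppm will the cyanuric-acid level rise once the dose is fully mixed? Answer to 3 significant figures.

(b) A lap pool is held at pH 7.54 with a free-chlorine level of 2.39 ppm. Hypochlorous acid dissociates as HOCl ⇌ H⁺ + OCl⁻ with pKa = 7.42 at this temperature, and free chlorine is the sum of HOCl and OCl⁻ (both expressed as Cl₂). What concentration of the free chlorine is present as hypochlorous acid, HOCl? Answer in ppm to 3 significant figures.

(a) Volume: 8,400 US gal × 3.785 L/gal = 31,794 L.
(a) Rise: 1,410 g / 31,794 L × 1000 = 44.35 mg/L.

(b) [OCl⁻]/[HOCl] = 10^(pH − pKa) = 10^(7.54 − 7.42) = 10^0.12 = 1.318.
(b) Fraction as HOCl = 1 / (1 + 1.318) = 0.4314.
(b) HOCl = 0.4314 × 2.39 ppm = 1.031 ppm.

(a) 44.3 ppm; (b) 1.03 ppm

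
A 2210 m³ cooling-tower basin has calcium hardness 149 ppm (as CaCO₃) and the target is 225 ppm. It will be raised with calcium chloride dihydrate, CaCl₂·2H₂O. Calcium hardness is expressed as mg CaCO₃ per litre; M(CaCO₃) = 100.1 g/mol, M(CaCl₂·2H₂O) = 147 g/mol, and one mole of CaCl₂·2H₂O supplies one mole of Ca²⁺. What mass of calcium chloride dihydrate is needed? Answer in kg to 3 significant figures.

247 kg

Volume: 2210 m³ = 2,210,000 L.
Hardness to add: (225 − 149) = 76 mg/L as CaCO₃ × 2,210,000 L = 168,000 g as CaCO₃.
Moles of Ca²⁺ (1 mol Ca²⁺ ≡ 1 mol CaCO₃): 168,000 / 100.1 g/mol = 1678 mol.
Mass of CaCl₂·2H₂O: 1678 × 147 = 246,700 g.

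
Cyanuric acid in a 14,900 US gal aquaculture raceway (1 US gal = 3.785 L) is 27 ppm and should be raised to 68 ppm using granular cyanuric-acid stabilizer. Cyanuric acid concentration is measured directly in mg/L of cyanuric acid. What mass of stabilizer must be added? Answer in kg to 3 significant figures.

Volume: 14,900 US gal × 3.785 L/gal = 56,396 L.
CYA to add: (68 − 27) = 41 mg/L × 56,396 L = 2312 g cyanuric acid.

2.31 kg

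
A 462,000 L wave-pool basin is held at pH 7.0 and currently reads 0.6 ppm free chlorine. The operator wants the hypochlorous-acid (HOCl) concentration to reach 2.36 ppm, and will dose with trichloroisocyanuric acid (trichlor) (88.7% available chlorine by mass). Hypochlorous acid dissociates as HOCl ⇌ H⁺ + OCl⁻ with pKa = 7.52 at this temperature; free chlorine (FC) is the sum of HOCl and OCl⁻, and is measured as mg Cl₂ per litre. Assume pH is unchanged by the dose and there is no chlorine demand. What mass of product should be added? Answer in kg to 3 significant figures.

1.29 kg

[OCl⁻]/[HOCl] = 10^(pH − pKa) = 10^(7.0 − 7.52) = 0.302; fraction as HOCl = 1/(1 + 0.302) = 0.7681.
Free chlorine required for 2.36 ppm HOCl: 2.36 / 0.7681 = 3.073 ppm.
FC to add: 3.073 − 0.6 = 2.473 mg/L as Cl₂.
Cl₂ equivalent: 2.473 mg/L × 462,000 L = 1142 g.
Product at 88.7% available Cl: 1142 / 0.887 = 1288 g.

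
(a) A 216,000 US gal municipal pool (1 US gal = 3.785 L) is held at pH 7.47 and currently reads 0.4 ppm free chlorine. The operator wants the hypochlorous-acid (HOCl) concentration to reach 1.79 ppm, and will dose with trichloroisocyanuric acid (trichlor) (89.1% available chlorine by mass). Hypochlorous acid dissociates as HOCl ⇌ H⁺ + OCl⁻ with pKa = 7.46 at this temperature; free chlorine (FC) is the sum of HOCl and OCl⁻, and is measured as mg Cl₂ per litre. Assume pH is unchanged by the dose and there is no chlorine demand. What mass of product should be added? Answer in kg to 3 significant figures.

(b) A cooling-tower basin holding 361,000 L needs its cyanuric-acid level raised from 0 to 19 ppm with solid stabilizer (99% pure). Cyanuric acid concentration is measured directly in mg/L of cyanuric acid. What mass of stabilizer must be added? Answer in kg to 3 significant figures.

(a) Volume: 216,000 US gal × 3.785 L/gal = 817,560 L.
(a) [OCl⁻]/[HOCl] = 10^(pH − pKa) = 10^(7.47 − 7.46) = 1.023; fraction as HOCl = 1/(1 + 1.023) = 0.4942.
(a) Free chlorine required for 1.79 ppm HOCl: 1.79 / 0.4942 = 3.622 ppm.
(a) FC to add: 3.622 − 0.4 = 3.222 mg/L as Cl₂.
(a) Cl₂ equivalent: 3.222 mg/L × 817,560 L = 2634 g.
(a) Product at 89.1% available Cl: 2634 / 0.891 = 2956 g.

(b) CYA to add: (19 − 0) = 19 mg/L × 361,000 L = 6859 g cyanuric acid.
(b) At 99% purity: 6859 / 0.99 = 6928 g product.

(a) 2.96 kg; (b) 6.93 kg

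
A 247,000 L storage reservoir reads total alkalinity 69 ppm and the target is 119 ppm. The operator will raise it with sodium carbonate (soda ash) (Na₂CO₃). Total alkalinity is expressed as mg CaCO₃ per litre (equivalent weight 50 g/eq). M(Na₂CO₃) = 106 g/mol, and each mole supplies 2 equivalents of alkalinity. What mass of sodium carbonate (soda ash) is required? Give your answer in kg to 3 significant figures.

13.1 kg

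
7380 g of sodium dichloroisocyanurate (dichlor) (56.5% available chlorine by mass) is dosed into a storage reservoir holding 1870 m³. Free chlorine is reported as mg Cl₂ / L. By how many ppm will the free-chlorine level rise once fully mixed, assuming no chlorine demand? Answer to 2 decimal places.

Volume: 1870 m³ = 1,870,000 L.
Available chlorine delivered: 7380 g × 0.565 = 4170 g as Cl₂.
Concentration rise: 4170 g / 1,870,000 L = 2.23 mg/L = 2.23 ppm.

2.23 ppm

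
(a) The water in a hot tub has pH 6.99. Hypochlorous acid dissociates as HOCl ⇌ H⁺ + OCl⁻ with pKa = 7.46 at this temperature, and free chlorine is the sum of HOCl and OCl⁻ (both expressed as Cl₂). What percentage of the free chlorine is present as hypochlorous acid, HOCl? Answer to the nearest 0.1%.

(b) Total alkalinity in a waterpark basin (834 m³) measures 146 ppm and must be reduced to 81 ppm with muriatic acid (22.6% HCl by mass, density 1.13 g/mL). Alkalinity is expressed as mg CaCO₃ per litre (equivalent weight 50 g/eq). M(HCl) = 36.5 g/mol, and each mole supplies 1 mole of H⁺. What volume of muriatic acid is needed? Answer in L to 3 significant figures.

(a) [OCl⁻]/[HOCl] = 10^(pH − pKa) = 10^(6.99 − 7.46) = 10^-0.47 = 0.3388.
(a) Fraction as HOCl = 1 / (1 + 0.3388) = 0.7469.

(b) Volume: 834 m³ = 834,000 L.
(b) Alkalinity to neutralize: (146 − 81) = 65 mg/L as CaCO₃ × 834,000 L = 54,210 g as CaCO₃.
(b) Equivalents of H⁺ required: 54,210 ÷ 50 g/eq = 1084 eq = 1084 mol HCl.
(b) Mass of HCl: 1084 × 36.5 = 39,570 g.
(b) Mass of 22.6% solution: 39,570 / 0.226 = 175,100 g.
(b) Volume: 175,100 g ÷ 1.13 g/mL = 155,000 mL.

(a) 74.7%; (b) 155 L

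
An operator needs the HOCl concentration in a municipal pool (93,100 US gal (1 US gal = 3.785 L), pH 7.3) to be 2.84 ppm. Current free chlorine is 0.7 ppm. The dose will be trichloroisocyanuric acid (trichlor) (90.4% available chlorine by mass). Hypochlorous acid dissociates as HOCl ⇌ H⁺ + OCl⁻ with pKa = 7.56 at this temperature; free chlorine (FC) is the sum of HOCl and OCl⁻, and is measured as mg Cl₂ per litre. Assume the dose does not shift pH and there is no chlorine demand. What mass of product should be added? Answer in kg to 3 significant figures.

1.44 kg

Volume: 93,100 US gal × 3.785 L/gal = 352,384 L.
[OCl⁻]/[HOCl] = 10^(pH − pKa) = 10^(7.3 − 7.56) = 0.5495; fraction as HOCl = 1/(1 + 0.5495) = 0.6454.
Free chlorine required for 2.84 ppm HOCl: 2.84 / 0.6454 = 4.401 ppm.
FC to add: 4.401 − 0.7 = 3.701 mg/L as Cl₂.
Cl₂ equivalent: 3.701 mg/L × 352,384 L = 1304 g.
Product at 90.4% available Cl: 1304 / 0.904 = 1443 g.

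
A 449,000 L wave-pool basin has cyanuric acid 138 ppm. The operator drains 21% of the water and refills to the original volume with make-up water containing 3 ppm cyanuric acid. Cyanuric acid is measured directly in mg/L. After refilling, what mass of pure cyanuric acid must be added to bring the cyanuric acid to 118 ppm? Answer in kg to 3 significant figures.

After draining 21% and refilling: 138 × 0.79 + 3 × 0.21 = 109.65 ppm.
Deficit to target: 118 − 109.65 = 8.35 mg/L.
Mass: 8.35 mg/L × 449,000 L = 3749 g cyanuric acid.

3.75 kg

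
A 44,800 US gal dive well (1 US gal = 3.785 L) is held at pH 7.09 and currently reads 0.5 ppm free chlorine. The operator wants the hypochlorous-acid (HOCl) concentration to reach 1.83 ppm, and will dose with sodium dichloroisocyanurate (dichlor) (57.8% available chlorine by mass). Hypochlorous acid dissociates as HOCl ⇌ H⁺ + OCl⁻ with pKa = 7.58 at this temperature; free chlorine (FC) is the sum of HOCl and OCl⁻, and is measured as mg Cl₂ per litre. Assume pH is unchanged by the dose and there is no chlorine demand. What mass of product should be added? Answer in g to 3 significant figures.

564 g

Volume: 44,800 US gal × 3.785 L/gal = 169,568 L.
[OCl⁻]/[HOCl] = 10^(pH − pKa) = 10^(7.09 − 7.58) = 0.3236; fraction as HOCl = 1/(1 + 0.3236) = 0.7555.
Free chlorine required for 1.83 ppm HOCl: 1.83 / 0.7555 = 2.422 ppm.
FC to add: 2.422 − 0.5 = 1.922 mg/L as Cl₂.
Cl₂ equivalent: 1.922 mg/L × 169,568 L = 325.9 g.
Product at 57.8% available Cl: 325.9 / 0.578 = 563.9 g.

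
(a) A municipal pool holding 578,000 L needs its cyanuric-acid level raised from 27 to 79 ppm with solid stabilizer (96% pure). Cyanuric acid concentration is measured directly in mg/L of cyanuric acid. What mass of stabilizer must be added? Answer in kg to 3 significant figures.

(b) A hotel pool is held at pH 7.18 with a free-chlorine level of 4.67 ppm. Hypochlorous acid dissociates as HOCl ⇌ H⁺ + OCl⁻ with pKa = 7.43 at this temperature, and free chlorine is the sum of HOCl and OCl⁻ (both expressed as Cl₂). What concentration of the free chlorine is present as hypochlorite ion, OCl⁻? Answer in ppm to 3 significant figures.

(a) 31.3 kg; (b) 1.68 ppm

(a) CYA to add: (79 − 27) = 52 mg/L × 578,000 L = 30,060 g cyanuric acid.
(a) At 96% purity: 30,060 / 0.96 = 31,310 g product.

(b) [OCl⁻]/[HOCl] = 10^(pH − pKa) = 10^(7.18 − 7.43) = 10^-0.25 = 0.5623.
(b) Fraction as HOCl = 1 / (1 + 0.5623) = 0.6401.
(b) OCl⁻ = (1 − 0.6401) × 4.67 ppm = 1.681 ppm.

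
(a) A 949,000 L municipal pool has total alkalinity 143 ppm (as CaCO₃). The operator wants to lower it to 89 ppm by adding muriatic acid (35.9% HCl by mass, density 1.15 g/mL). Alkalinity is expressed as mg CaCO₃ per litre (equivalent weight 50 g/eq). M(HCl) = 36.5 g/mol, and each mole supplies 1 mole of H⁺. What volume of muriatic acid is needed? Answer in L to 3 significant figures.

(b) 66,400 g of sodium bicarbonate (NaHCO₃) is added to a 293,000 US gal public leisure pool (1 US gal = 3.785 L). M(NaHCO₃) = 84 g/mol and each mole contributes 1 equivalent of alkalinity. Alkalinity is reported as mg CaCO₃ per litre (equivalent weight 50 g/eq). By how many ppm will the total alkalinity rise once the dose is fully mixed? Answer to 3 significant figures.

(a) 90.6 L; (b) 35.6 ppm

(a) Alkalinity to neutralize: (143 − 89) = 54 mg/L as CaCO₃ × 949,000 L = 51,250 g as CaCO₃.
(a) Equivalents of H⁺ required: 51,250 ÷ 50 g/eq = 1025 eq = 1025 mol HCl.
(a) Mass of HCl: 1025 × 36.5 = 37,410 g.
(a) Mass of 35.9% solution: 37,410 / 0.359 = 104,200 g.
(a) Volume: 104,200 g ÷ 1.15 g/mL = 90,610 mL.

(b) Volume: 293,000 US gal × 3.785 L/gal = 1,109,005 L.
(b) Moles of NaHCO₃: 66,400 g ÷ 84 g/mol = 790.5 mol → 790.5 eq of alkalinity.
(b) As CaCO₃: 790.5 eq × 50 g/eq = 39,520 g.
(b) Rise: 39,520 g / 1,109,005 L × 1000 = 35.64 mg/L.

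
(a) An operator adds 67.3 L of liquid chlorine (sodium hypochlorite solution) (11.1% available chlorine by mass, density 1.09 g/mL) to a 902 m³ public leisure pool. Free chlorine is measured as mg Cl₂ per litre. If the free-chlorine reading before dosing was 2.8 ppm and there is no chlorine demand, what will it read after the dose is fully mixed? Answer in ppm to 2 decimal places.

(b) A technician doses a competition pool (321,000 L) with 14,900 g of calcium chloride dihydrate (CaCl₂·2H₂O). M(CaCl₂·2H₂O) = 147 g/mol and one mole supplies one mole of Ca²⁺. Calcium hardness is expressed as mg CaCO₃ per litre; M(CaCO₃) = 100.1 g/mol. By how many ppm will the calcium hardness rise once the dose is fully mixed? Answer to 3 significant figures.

(a) 11.83 ppm; (b) 31.6 ppm

(a) Volume: 902 m³ = 902,000 L.
(a) Mass of solution: 67.3 L × 1000 mL/L × 1.09 g/mL = 73,360 g.
(a) Available chlorine delivered: 73,360 g × 0.111 = 8143 g as Cl₂.
(a) Concentration rise: 8143 g / 902,000 L = 9.027 mg/L = 9.03 ppm.
(a) Final FC: 2.8 + 9.03 = 11.83 ppm.

(b) Moles of Ca²⁺: 14,900 g ÷ 147 g/mol = 101.4 mol.
(b) As CaCO₃: 101.4 mol × 100.1 g/mol = 10,150 g.
(b) Rise: 10,150 g / 321,000 L × 1000 = 31.61 mg/L.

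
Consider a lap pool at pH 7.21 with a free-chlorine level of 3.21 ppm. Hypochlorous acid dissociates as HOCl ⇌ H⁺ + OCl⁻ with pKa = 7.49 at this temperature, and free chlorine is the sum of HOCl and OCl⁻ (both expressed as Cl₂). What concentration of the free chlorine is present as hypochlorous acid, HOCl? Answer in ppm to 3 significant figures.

2.11 ppm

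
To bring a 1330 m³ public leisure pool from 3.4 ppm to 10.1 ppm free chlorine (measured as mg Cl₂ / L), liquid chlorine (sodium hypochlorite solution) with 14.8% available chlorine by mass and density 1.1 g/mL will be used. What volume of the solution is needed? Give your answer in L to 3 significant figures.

Volume: 1330 m³ = 1,330,000 L.
Chlorine deficit: 10.1 − 3.4 = 6.7 ppm = 6.7 mg/L as Cl₂.
Cl₂ equivalent needed: 6.7 mg/L × 1,330,000 L = 8,911,000 mg = 8911 g.
Product at 14.8% available chlorine: 8911 / 0.148 = 60,210 g.
Volume at density 1.1 g/mL: 60,210 g ÷ 1.1 g/mL = 54,740 mL.

54.7 L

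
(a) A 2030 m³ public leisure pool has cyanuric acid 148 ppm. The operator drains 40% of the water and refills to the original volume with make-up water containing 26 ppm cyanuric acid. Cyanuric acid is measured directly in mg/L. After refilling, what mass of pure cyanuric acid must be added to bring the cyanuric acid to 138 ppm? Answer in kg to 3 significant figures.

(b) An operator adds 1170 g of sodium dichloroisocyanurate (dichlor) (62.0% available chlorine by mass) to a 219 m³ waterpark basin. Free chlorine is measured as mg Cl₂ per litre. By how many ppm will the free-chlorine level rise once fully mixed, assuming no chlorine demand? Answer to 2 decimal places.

(a) Volume: 2030 m³ = 2,030,000 L.
(a) After draining 40% and refilling: 148 × 0.60 + 26 × 0.40 = 99.2 ppm.
(a) Deficit to target: 138 − 99.2 = 38.8 mg/L.
(a) Mass: 38.8 mg/L × 2,030,000 L = 78,760 g cyanuric acid.

(b) Volume: 219 m³ = 219,000 L.
(b) Available chlorine delivered: 1170 g × 0.62 = 725.4 g as Cl₂.
(b) Concentration rise: 725.4 g / 219,000 L = 3.312 mg/L = 3.31 ppm.

(a) 78.8 kg; (b) 3.31 ppm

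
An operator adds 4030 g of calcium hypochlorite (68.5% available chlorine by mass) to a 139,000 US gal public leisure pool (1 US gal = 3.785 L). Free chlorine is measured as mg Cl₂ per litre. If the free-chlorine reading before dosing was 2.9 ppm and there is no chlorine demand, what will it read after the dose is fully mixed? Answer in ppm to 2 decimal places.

Volume: 139,000 US gal × 3.785 L/gal = 526,115 L.
Available chlorine delivered: 4030 g × 0.685 = 2761 g as Cl₂.
Concentration rise: 2761 g / 526,115 L = 5.247 mg/L = 5.25 ppm.
Final FC: 2.9 + 5.25 = 8.15 ppm.

8.15 ppm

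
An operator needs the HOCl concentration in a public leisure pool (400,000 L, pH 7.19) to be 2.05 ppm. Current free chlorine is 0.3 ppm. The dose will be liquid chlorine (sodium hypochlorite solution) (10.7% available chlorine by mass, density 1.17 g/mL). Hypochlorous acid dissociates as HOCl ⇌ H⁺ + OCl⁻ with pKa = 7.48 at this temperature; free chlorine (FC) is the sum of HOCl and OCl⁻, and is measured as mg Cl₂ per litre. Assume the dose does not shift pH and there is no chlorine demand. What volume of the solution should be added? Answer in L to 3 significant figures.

[OCl⁻]/[HOCl] = 10^(pH − pKa) = 10^(7.19 − 7.48) = 0.5129; fraction as HOCl = 1/(1 + 0.5129) = 0.661.
Free chlorine required for 2.05 ppm HOCl: 2.05 / 0.661 = 3.101 ppm.
FC to add: 3.101 − 0.3 = 2.801 mg/L as Cl₂.
Cl₂ equivalent: 2.801 mg/L × 400,000 L = 1121 g.
Product at 10.7% available Cl: 1121 / 0.107 = 10,470 g.
Volume: 10,470 g ÷ 1.17 g/mL = 8951 mL.

8.95 L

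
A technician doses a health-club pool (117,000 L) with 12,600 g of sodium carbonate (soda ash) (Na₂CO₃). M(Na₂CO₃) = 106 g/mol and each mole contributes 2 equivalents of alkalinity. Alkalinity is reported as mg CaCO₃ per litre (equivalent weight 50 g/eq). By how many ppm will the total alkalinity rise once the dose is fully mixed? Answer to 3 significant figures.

102 ppm

Moles of Na₂CO₃: 12,600 g ÷ 106 g/mol = 118.9 mol → 237.7 eq of alkalinity.
As CaCO₃: 237.7 eq × 50 g/eq = 11,890 g.
Rise: 11,890 g / 117,000 L × 1000 = 101.6 mg/L.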